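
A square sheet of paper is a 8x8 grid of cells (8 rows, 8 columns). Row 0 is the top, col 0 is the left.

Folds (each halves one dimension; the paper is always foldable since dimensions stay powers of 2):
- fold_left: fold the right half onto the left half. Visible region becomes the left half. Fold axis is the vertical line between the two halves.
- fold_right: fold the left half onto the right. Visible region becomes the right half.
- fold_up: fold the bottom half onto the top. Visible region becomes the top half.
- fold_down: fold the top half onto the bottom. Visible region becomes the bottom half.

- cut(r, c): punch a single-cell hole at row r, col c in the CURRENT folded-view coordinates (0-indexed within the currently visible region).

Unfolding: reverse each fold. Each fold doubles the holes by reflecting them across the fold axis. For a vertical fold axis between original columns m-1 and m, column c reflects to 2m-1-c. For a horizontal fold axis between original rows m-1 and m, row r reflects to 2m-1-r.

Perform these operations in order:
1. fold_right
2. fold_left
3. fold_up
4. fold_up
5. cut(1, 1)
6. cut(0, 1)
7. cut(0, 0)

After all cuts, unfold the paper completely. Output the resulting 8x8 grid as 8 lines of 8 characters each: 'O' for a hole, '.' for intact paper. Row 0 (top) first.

Answer: OOOOOOOO
.OO..OO.
.OO..OO.
OOOOOOOO
OOOOOOOO
.OO..OO.
.OO..OO.
OOOOOOOO

Derivation:
Op 1 fold_right: fold axis v@4; visible region now rows[0,8) x cols[4,8) = 8x4
Op 2 fold_left: fold axis v@6; visible region now rows[0,8) x cols[4,6) = 8x2
Op 3 fold_up: fold axis h@4; visible region now rows[0,4) x cols[4,6) = 4x2
Op 4 fold_up: fold axis h@2; visible region now rows[0,2) x cols[4,6) = 2x2
Op 5 cut(1, 1): punch at orig (1,5); cuts so far [(1, 5)]; region rows[0,2) x cols[4,6) = 2x2
Op 6 cut(0, 1): punch at orig (0,5); cuts so far [(0, 5), (1, 5)]; region rows[0,2) x cols[4,6) = 2x2
Op 7 cut(0, 0): punch at orig (0,4); cuts so far [(0, 4), (0, 5), (1, 5)]; region rows[0,2) x cols[4,6) = 2x2
Unfold 1 (reflect across h@2): 6 holes -> [(0, 4), (0, 5), (1, 5), (2, 5), (3, 4), (3, 5)]
Unfold 2 (reflect across h@4): 12 holes -> [(0, 4), (0, 5), (1, 5), (2, 5), (3, 4), (3, 5), (4, 4), (4, 5), (5, 5), (6, 5), (7, 4), (7, 5)]
Unfold 3 (reflect across v@6): 24 holes -> [(0, 4), (0, 5), (0, 6), (0, 7), (1, 5), (1, 6), (2, 5), (2, 6), (3, 4), (3, 5), (3, 6), (3, 7), (4, 4), (4, 5), (4, 6), (4, 7), (5, 5), (5, 6), (6, 5), (6, 6), (7, 4), (7, 5), (7, 6), (7, 7)]
Unfold 4 (reflect across v@4): 48 holes -> [(0, 0), (0, 1), (0, 2), (0, 3), (0, 4), (0, 5), (0, 6), (0, 7), (1, 1), (1, 2), (1, 5), (1, 6), (2, 1), (2, 2), (2, 5), (2, 6), (3, 0), (3, 1), (3, 2), (3, 3), (3, 4), (3, 5), (3, 6), (3, 7), (4, 0), (4, 1), (4, 2), (4, 3), (4, 4), (4, 5), (4, 6), (4, 7), (5, 1), (5, 2), (5, 5), (5, 6), (6, 1), (6, 2), (6, 5), (6, 6), (7, 0), (7, 1), (7, 2), (7, 3), (7, 4), (7, 5), (7, 6), (7, 7)]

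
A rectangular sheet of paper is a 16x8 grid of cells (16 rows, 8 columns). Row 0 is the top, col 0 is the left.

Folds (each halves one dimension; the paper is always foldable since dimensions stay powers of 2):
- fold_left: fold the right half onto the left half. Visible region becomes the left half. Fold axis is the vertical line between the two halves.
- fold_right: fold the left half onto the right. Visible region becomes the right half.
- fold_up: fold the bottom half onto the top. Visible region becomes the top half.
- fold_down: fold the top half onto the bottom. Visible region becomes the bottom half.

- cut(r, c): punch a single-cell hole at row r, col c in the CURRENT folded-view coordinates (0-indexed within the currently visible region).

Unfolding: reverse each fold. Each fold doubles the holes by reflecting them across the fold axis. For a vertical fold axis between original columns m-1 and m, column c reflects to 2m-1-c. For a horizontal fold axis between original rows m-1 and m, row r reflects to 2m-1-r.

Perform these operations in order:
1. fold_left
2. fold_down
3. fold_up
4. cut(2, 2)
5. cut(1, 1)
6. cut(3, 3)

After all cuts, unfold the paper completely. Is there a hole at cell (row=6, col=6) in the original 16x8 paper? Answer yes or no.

Op 1 fold_left: fold axis v@4; visible region now rows[0,16) x cols[0,4) = 16x4
Op 2 fold_down: fold axis h@8; visible region now rows[8,16) x cols[0,4) = 8x4
Op 3 fold_up: fold axis h@12; visible region now rows[8,12) x cols[0,4) = 4x4
Op 4 cut(2, 2): punch at orig (10,2); cuts so far [(10, 2)]; region rows[8,12) x cols[0,4) = 4x4
Op 5 cut(1, 1): punch at orig (9,1); cuts so far [(9, 1), (10, 2)]; region rows[8,12) x cols[0,4) = 4x4
Op 6 cut(3, 3): punch at orig (11,3); cuts so far [(9, 1), (10, 2), (11, 3)]; region rows[8,12) x cols[0,4) = 4x4
Unfold 1 (reflect across h@12): 6 holes -> [(9, 1), (10, 2), (11, 3), (12, 3), (13, 2), (14, 1)]
Unfold 2 (reflect across h@8): 12 holes -> [(1, 1), (2, 2), (3, 3), (4, 3), (5, 2), (6, 1), (9, 1), (10, 2), (11, 3), (12, 3), (13, 2), (14, 1)]
Unfold 3 (reflect across v@4): 24 holes -> [(1, 1), (1, 6), (2, 2), (2, 5), (3, 3), (3, 4), (4, 3), (4, 4), (5, 2), (5, 5), (6, 1), (6, 6), (9, 1), (9, 6), (10, 2), (10, 5), (11, 3), (11, 4), (12, 3), (12, 4), (13, 2), (13, 5), (14, 1), (14, 6)]
Holes: [(1, 1), (1, 6), (2, 2), (2, 5), (3, 3), (3, 4), (4, 3), (4, 4), (5, 2), (5, 5), (6, 1), (6, 6), (9, 1), (9, 6), (10, 2), (10, 5), (11, 3), (11, 4), (12, 3), (12, 4), (13, 2), (13, 5), (14, 1), (14, 6)]

Answer: yes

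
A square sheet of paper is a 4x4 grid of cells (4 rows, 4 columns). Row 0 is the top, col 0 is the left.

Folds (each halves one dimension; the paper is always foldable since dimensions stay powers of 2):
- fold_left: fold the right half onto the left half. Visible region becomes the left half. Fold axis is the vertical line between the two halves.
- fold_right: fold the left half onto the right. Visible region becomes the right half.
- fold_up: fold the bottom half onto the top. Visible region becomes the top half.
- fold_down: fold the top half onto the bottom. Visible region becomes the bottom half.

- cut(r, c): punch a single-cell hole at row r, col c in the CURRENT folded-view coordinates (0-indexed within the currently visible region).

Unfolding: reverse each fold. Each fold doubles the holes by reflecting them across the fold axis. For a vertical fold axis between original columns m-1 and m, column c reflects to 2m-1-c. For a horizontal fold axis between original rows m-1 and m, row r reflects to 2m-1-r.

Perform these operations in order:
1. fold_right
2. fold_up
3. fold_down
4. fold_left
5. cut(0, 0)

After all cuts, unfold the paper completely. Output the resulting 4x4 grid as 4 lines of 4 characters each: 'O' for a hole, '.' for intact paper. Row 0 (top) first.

Op 1 fold_right: fold axis v@2; visible region now rows[0,4) x cols[2,4) = 4x2
Op 2 fold_up: fold axis h@2; visible region now rows[0,2) x cols[2,4) = 2x2
Op 3 fold_down: fold axis h@1; visible region now rows[1,2) x cols[2,4) = 1x2
Op 4 fold_left: fold axis v@3; visible region now rows[1,2) x cols[2,3) = 1x1
Op 5 cut(0, 0): punch at orig (1,2); cuts so far [(1, 2)]; region rows[1,2) x cols[2,3) = 1x1
Unfold 1 (reflect across v@3): 2 holes -> [(1, 2), (1, 3)]
Unfold 2 (reflect across h@1): 4 holes -> [(0, 2), (0, 3), (1, 2), (1, 3)]
Unfold 3 (reflect across h@2): 8 holes -> [(0, 2), (0, 3), (1, 2), (1, 3), (2, 2), (2, 3), (3, 2), (3, 3)]
Unfold 4 (reflect across v@2): 16 holes -> [(0, 0), (0, 1), (0, 2), (0, 3), (1, 0), (1, 1), (1, 2), (1, 3), (2, 0), (2, 1), (2, 2), (2, 3), (3, 0), (3, 1), (3, 2), (3, 3)]

Answer: OOOO
OOOO
OOOO
OOOO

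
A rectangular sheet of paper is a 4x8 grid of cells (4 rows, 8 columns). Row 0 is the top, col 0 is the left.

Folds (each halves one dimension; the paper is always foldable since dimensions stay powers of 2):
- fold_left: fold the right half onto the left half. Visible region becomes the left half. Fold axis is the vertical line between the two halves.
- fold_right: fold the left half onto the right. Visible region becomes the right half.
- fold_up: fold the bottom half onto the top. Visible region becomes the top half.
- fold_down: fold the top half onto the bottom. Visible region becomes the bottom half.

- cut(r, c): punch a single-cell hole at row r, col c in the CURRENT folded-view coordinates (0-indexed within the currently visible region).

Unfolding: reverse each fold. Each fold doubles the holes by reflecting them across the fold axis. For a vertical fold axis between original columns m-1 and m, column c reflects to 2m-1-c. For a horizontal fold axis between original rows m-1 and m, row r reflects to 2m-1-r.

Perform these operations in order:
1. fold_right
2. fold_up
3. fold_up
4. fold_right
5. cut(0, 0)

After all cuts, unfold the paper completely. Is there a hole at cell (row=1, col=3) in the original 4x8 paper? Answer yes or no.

Op 1 fold_right: fold axis v@4; visible region now rows[0,4) x cols[4,8) = 4x4
Op 2 fold_up: fold axis h@2; visible region now rows[0,2) x cols[4,8) = 2x4
Op 3 fold_up: fold axis h@1; visible region now rows[0,1) x cols[4,8) = 1x4
Op 4 fold_right: fold axis v@6; visible region now rows[0,1) x cols[6,8) = 1x2
Op 5 cut(0, 0): punch at orig (0,6); cuts so far [(0, 6)]; region rows[0,1) x cols[6,8) = 1x2
Unfold 1 (reflect across v@6): 2 holes -> [(0, 5), (0, 6)]
Unfold 2 (reflect across h@1): 4 holes -> [(0, 5), (0, 6), (1, 5), (1, 6)]
Unfold 3 (reflect across h@2): 8 holes -> [(0, 5), (0, 6), (1, 5), (1, 6), (2, 5), (2, 6), (3, 5), (3, 6)]
Unfold 4 (reflect across v@4): 16 holes -> [(0, 1), (0, 2), (0, 5), (0, 6), (1, 1), (1, 2), (1, 5), (1, 6), (2, 1), (2, 2), (2, 5), (2, 6), (3, 1), (3, 2), (3, 5), (3, 6)]
Holes: [(0, 1), (0, 2), (0, 5), (0, 6), (1, 1), (1, 2), (1, 5), (1, 6), (2, 1), (2, 2), (2, 5), (2, 6), (3, 1), (3, 2), (3, 5), (3, 6)]

Answer: no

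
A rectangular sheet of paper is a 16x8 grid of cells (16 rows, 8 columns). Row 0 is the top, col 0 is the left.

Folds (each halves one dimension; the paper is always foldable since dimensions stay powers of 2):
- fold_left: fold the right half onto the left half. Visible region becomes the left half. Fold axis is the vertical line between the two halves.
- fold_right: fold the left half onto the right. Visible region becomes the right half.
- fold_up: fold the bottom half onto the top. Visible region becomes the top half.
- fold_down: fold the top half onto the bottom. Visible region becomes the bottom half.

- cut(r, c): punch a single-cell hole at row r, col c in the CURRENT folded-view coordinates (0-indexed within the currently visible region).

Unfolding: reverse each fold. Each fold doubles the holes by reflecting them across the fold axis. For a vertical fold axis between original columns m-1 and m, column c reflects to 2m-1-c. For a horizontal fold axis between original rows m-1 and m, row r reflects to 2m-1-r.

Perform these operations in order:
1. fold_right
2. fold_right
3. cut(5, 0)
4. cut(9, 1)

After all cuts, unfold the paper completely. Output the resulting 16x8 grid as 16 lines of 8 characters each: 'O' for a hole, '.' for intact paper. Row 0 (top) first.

Answer: ........
........
........
........
........
.OO..OO.
........
........
........
O..OO..O
........
........
........
........
........
........

Derivation:
Op 1 fold_right: fold axis v@4; visible region now rows[0,16) x cols[4,8) = 16x4
Op 2 fold_right: fold axis v@6; visible region now rows[0,16) x cols[6,8) = 16x2
Op 3 cut(5, 0): punch at orig (5,6); cuts so far [(5, 6)]; region rows[0,16) x cols[6,8) = 16x2
Op 4 cut(9, 1): punch at orig (9,7); cuts so far [(5, 6), (9, 7)]; region rows[0,16) x cols[6,8) = 16x2
Unfold 1 (reflect across v@6): 4 holes -> [(5, 5), (5, 6), (9, 4), (9, 7)]
Unfold 2 (reflect across v@4): 8 holes -> [(5, 1), (5, 2), (5, 5), (5, 6), (9, 0), (9, 3), (9, 4), (9, 7)]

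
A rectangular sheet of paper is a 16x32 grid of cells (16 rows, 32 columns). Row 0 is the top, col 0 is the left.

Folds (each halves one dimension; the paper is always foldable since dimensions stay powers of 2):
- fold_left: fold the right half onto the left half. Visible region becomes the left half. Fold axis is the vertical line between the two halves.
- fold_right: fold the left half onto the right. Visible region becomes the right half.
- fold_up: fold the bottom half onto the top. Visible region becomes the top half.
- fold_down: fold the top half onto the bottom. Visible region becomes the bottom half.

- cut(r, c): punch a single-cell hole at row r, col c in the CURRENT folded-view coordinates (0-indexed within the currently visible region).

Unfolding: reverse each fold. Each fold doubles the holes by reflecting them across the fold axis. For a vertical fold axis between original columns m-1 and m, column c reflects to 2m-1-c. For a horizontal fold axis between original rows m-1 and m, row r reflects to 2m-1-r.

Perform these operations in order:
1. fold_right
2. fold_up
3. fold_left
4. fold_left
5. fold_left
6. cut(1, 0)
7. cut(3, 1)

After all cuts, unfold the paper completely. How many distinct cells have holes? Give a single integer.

Op 1 fold_right: fold axis v@16; visible region now rows[0,16) x cols[16,32) = 16x16
Op 2 fold_up: fold axis h@8; visible region now rows[0,8) x cols[16,32) = 8x16
Op 3 fold_left: fold axis v@24; visible region now rows[0,8) x cols[16,24) = 8x8
Op 4 fold_left: fold axis v@20; visible region now rows[0,8) x cols[16,20) = 8x4
Op 5 fold_left: fold axis v@18; visible region now rows[0,8) x cols[16,18) = 8x2
Op 6 cut(1, 0): punch at orig (1,16); cuts so far [(1, 16)]; region rows[0,8) x cols[16,18) = 8x2
Op 7 cut(3, 1): punch at orig (3,17); cuts so far [(1, 16), (3, 17)]; region rows[0,8) x cols[16,18) = 8x2
Unfold 1 (reflect across v@18): 4 holes -> [(1, 16), (1, 19), (3, 17), (3, 18)]
Unfold 2 (reflect across v@20): 8 holes -> [(1, 16), (1, 19), (1, 20), (1, 23), (3, 17), (3, 18), (3, 21), (3, 22)]
Unfold 3 (reflect across v@24): 16 holes -> [(1, 16), (1, 19), (1, 20), (1, 23), (1, 24), (1, 27), (1, 28), (1, 31), (3, 17), (3, 18), (3, 21), (3, 22), (3, 25), (3, 26), (3, 29), (3, 30)]
Unfold 4 (reflect across h@8): 32 holes -> [(1, 16), (1, 19), (1, 20), (1, 23), (1, 24), (1, 27), (1, 28), (1, 31), (3, 17), (3, 18), (3, 21), (3, 22), (3, 25), (3, 26), (3, 29), (3, 30), (12, 17), (12, 18), (12, 21), (12, 22), (12, 25), (12, 26), (12, 29), (12, 30), (14, 16), (14, 19), (14, 20), (14, 23), (14, 24), (14, 27), (14, 28), (14, 31)]
Unfold 5 (reflect across v@16): 64 holes -> [(1, 0), (1, 3), (1, 4), (1, 7), (1, 8), (1, 11), (1, 12), (1, 15), (1, 16), (1, 19), (1, 20), (1, 23), (1, 24), (1, 27), (1, 28), (1, 31), (3, 1), (3, 2), (3, 5), (3, 6), (3, 9), (3, 10), (3, 13), (3, 14), (3, 17), (3, 18), (3, 21), (3, 22), (3, 25), (3, 26), (3, 29), (3, 30), (12, 1), (12, 2), (12, 5), (12, 6), (12, 9), (12, 10), (12, 13), (12, 14), (12, 17), (12, 18), (12, 21), (12, 22), (12, 25), (12, 26), (12, 29), (12, 30), (14, 0), (14, 3), (14, 4), (14, 7), (14, 8), (14, 11), (14, 12), (14, 15), (14, 16), (14, 19), (14, 20), (14, 23), (14, 24), (14, 27), (14, 28), (14, 31)]

Answer: 64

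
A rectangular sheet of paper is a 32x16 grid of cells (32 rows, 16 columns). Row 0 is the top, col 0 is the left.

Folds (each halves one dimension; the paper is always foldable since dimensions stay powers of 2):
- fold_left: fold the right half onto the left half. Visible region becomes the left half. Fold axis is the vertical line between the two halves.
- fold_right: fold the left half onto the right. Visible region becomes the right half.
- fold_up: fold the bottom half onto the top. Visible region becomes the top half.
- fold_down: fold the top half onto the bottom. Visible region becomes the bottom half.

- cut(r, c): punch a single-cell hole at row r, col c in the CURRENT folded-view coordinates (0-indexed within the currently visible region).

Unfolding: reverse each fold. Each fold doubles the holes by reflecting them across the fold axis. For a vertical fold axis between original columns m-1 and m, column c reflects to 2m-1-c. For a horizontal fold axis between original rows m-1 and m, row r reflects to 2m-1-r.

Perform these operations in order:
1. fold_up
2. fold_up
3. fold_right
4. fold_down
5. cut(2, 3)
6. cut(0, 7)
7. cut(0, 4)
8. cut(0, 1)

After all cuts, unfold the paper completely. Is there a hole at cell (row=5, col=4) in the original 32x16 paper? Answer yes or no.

Answer: no

Derivation:
Op 1 fold_up: fold axis h@16; visible region now rows[0,16) x cols[0,16) = 16x16
Op 2 fold_up: fold axis h@8; visible region now rows[0,8) x cols[0,16) = 8x16
Op 3 fold_right: fold axis v@8; visible region now rows[0,8) x cols[8,16) = 8x8
Op 4 fold_down: fold axis h@4; visible region now rows[4,8) x cols[8,16) = 4x8
Op 5 cut(2, 3): punch at orig (6,11); cuts so far [(6, 11)]; region rows[4,8) x cols[8,16) = 4x8
Op 6 cut(0, 7): punch at orig (4,15); cuts so far [(4, 15), (6, 11)]; region rows[4,8) x cols[8,16) = 4x8
Op 7 cut(0, 4): punch at orig (4,12); cuts so far [(4, 12), (4, 15), (6, 11)]; region rows[4,8) x cols[8,16) = 4x8
Op 8 cut(0, 1): punch at orig (4,9); cuts so far [(4, 9), (4, 12), (4, 15), (6, 11)]; region rows[4,8) x cols[8,16) = 4x8
Unfold 1 (reflect across h@4): 8 holes -> [(1, 11), (3, 9), (3, 12), (3, 15), (4, 9), (4, 12), (4, 15), (6, 11)]
Unfold 2 (reflect across v@8): 16 holes -> [(1, 4), (1, 11), (3, 0), (3, 3), (3, 6), (3, 9), (3, 12), (3, 15), (4, 0), (4, 3), (4, 6), (4, 9), (4, 12), (4, 15), (6, 4), (6, 11)]
Unfold 3 (reflect across h@8): 32 holes -> [(1, 4), (1, 11), (3, 0), (3, 3), (3, 6), (3, 9), (3, 12), (3, 15), (4, 0), (4, 3), (4, 6), (4, 9), (4, 12), (4, 15), (6, 4), (6, 11), (9, 4), (9, 11), (11, 0), (11, 3), (11, 6), (11, 9), (11, 12), (11, 15), (12, 0), (12, 3), (12, 6), (12, 9), (12, 12), (12, 15), (14, 4), (14, 11)]
Unfold 4 (reflect across h@16): 64 holes -> [(1, 4), (1, 11), (3, 0), (3, 3), (3, 6), (3, 9), (3, 12), (3, 15), (4, 0), (4, 3), (4, 6), (4, 9), (4, 12), (4, 15), (6, 4), (6, 11), (9, 4), (9, 11), (11, 0), (11, 3), (11, 6), (11, 9), (11, 12), (11, 15), (12, 0), (12, 3), (12, 6), (12, 9), (12, 12), (12, 15), (14, 4), (14, 11), (17, 4), (17, 11), (19, 0), (19, 3), (19, 6), (19, 9), (19, 12), (19, 15), (20, 0), (20, 3), (20, 6), (20, 9), (20, 12), (20, 15), (22, 4), (22, 11), (25, 4), (25, 11), (27, 0), (27, 3), (27, 6), (27, 9), (27, 12), (27, 15), (28, 0), (28, 3), (28, 6), (28, 9), (28, 12), (28, 15), (30, 4), (30, 11)]
Holes: [(1, 4), (1, 11), (3, 0), (3, 3), (3, 6), (3, 9), (3, 12), (3, 15), (4, 0), (4, 3), (4, 6), (4, 9), (4, 12), (4, 15), (6, 4), (6, 11), (9, 4), (9, 11), (11, 0), (11, 3), (11, 6), (11, 9), (11, 12), (11, 15), (12, 0), (12, 3), (12, 6), (12, 9), (12, 12), (12, 15), (14, 4), (14, 11), (17, 4), (17, 11), (19, 0), (19, 3), (19, 6), (19, 9), (19, 12), (19, 15), (20, 0), (20, 3), (20, 6), (20, 9), (20, 12), (20, 15), (22, 4), (22, 11), (25, 4), (25, 11), (27, 0), (27, 3), (27, 6), (27, 9), (27, 12), (27, 15), (28, 0), (28, 3), (28, 6), (28, 9), (28, 12), (28, 15), (30, 4), (30, 11)]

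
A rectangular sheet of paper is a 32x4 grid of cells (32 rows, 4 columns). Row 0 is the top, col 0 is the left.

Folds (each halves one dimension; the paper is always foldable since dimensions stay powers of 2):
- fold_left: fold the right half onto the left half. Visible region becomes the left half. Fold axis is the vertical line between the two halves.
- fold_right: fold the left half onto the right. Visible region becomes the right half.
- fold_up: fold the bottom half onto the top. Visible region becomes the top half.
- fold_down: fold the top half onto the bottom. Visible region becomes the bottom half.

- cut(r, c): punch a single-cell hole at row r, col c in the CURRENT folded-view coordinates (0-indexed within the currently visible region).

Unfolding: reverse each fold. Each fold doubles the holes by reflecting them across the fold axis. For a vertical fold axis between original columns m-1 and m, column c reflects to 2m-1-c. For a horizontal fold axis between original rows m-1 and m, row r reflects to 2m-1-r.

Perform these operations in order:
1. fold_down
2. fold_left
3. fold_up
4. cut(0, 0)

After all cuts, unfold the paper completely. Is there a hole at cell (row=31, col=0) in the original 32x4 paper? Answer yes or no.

Op 1 fold_down: fold axis h@16; visible region now rows[16,32) x cols[0,4) = 16x4
Op 2 fold_left: fold axis v@2; visible region now rows[16,32) x cols[0,2) = 16x2
Op 3 fold_up: fold axis h@24; visible region now rows[16,24) x cols[0,2) = 8x2
Op 4 cut(0, 0): punch at orig (16,0); cuts so far [(16, 0)]; region rows[16,24) x cols[0,2) = 8x2
Unfold 1 (reflect across h@24): 2 holes -> [(16, 0), (31, 0)]
Unfold 2 (reflect across v@2): 4 holes -> [(16, 0), (16, 3), (31, 0), (31, 3)]
Unfold 3 (reflect across h@16): 8 holes -> [(0, 0), (0, 3), (15, 0), (15, 3), (16, 0), (16, 3), (31, 0), (31, 3)]
Holes: [(0, 0), (0, 3), (15, 0), (15, 3), (16, 0), (16, 3), (31, 0), (31, 3)]

Answer: yes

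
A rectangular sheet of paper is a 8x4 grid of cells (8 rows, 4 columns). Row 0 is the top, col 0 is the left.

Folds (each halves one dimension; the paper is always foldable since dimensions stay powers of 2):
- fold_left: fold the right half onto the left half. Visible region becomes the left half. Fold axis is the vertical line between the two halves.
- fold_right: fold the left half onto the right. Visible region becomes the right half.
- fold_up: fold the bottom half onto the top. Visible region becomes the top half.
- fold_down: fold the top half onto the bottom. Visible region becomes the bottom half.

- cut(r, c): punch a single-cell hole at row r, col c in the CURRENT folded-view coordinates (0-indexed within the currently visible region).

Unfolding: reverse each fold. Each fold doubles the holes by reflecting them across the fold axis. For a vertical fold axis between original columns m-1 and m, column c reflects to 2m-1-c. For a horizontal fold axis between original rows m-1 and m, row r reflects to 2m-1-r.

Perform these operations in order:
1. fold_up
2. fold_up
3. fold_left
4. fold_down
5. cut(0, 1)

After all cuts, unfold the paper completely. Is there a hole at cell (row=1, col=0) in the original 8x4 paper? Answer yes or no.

Op 1 fold_up: fold axis h@4; visible region now rows[0,4) x cols[0,4) = 4x4
Op 2 fold_up: fold axis h@2; visible region now rows[0,2) x cols[0,4) = 2x4
Op 3 fold_left: fold axis v@2; visible region now rows[0,2) x cols[0,2) = 2x2
Op 4 fold_down: fold axis h@1; visible region now rows[1,2) x cols[0,2) = 1x2
Op 5 cut(0, 1): punch at orig (1,1); cuts so far [(1, 1)]; region rows[1,2) x cols[0,2) = 1x2
Unfold 1 (reflect across h@1): 2 holes -> [(0, 1), (1, 1)]
Unfold 2 (reflect across v@2): 4 holes -> [(0, 1), (0, 2), (1, 1), (1, 2)]
Unfold 3 (reflect across h@2): 8 holes -> [(0, 1), (0, 2), (1, 1), (1, 2), (2, 1), (2, 2), (3, 1), (3, 2)]
Unfold 4 (reflect across h@4): 16 holes -> [(0, 1), (0, 2), (1, 1), (1, 2), (2, 1), (2, 2), (3, 1), (3, 2), (4, 1), (4, 2), (5, 1), (5, 2), (6, 1), (6, 2), (7, 1), (7, 2)]
Holes: [(0, 1), (0, 2), (1, 1), (1, 2), (2, 1), (2, 2), (3, 1), (3, 2), (4, 1), (4, 2), (5, 1), (5, 2), (6, 1), (6, 2), (7, 1), (7, 2)]

Answer: no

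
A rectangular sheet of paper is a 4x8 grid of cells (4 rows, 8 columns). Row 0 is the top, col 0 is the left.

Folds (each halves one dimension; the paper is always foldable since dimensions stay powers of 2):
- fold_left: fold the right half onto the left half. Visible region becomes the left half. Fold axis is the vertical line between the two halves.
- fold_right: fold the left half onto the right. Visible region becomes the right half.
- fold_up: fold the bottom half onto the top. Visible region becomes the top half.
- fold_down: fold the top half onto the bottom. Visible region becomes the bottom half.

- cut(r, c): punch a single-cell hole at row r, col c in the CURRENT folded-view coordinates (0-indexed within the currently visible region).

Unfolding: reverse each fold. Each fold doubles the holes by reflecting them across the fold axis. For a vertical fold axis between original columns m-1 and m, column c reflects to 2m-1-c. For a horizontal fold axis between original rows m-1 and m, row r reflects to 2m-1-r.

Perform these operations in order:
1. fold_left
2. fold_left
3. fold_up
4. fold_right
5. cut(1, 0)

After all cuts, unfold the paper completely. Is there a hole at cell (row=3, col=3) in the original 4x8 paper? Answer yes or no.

Op 1 fold_left: fold axis v@4; visible region now rows[0,4) x cols[0,4) = 4x4
Op 2 fold_left: fold axis v@2; visible region now rows[0,4) x cols[0,2) = 4x2
Op 3 fold_up: fold axis h@2; visible region now rows[0,2) x cols[0,2) = 2x2
Op 4 fold_right: fold axis v@1; visible region now rows[0,2) x cols[1,2) = 2x1
Op 5 cut(1, 0): punch at orig (1,1); cuts so far [(1, 1)]; region rows[0,2) x cols[1,2) = 2x1
Unfold 1 (reflect across v@1): 2 holes -> [(1, 0), (1, 1)]
Unfold 2 (reflect across h@2): 4 holes -> [(1, 0), (1, 1), (2, 0), (2, 1)]
Unfold 3 (reflect across v@2): 8 holes -> [(1, 0), (1, 1), (1, 2), (1, 3), (2, 0), (2, 1), (2, 2), (2, 3)]
Unfold 4 (reflect across v@4): 16 holes -> [(1, 0), (1, 1), (1, 2), (1, 3), (1, 4), (1, 5), (1, 6), (1, 7), (2, 0), (2, 1), (2, 2), (2, 3), (2, 4), (2, 5), (2, 6), (2, 7)]
Holes: [(1, 0), (1, 1), (1, 2), (1, 3), (1, 4), (1, 5), (1, 6), (1, 7), (2, 0), (2, 1), (2, 2), (2, 3), (2, 4), (2, 5), (2, 6), (2, 7)]

Answer: no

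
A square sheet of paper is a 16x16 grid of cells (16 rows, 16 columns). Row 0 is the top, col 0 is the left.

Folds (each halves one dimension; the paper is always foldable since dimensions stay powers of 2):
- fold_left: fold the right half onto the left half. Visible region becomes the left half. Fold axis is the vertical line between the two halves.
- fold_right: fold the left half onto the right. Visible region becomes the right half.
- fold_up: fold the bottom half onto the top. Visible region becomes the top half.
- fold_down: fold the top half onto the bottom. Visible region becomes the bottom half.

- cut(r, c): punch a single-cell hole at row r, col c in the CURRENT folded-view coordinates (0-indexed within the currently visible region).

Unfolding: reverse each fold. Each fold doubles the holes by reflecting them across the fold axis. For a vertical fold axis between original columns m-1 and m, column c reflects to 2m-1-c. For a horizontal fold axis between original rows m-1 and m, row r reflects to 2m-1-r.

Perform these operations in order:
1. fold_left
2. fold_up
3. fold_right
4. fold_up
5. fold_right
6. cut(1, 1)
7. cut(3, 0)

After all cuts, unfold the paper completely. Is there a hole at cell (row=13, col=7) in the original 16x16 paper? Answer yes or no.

Answer: no

Derivation:
Op 1 fold_left: fold axis v@8; visible region now rows[0,16) x cols[0,8) = 16x8
Op 2 fold_up: fold axis h@8; visible region now rows[0,8) x cols[0,8) = 8x8
Op 3 fold_right: fold axis v@4; visible region now rows[0,8) x cols[4,8) = 8x4
Op 4 fold_up: fold axis h@4; visible region now rows[0,4) x cols[4,8) = 4x4
Op 5 fold_right: fold axis v@6; visible region now rows[0,4) x cols[6,8) = 4x2
Op 6 cut(1, 1): punch at orig (1,7); cuts so far [(1, 7)]; region rows[0,4) x cols[6,8) = 4x2
Op 7 cut(3, 0): punch at orig (3,6); cuts so far [(1, 7), (3, 6)]; region rows[0,4) x cols[6,8) = 4x2
Unfold 1 (reflect across v@6): 4 holes -> [(1, 4), (1, 7), (3, 5), (3, 6)]
Unfold 2 (reflect across h@4): 8 holes -> [(1, 4), (1, 7), (3, 5), (3, 6), (4, 5), (4, 6), (6, 4), (6, 7)]
Unfold 3 (reflect across v@4): 16 holes -> [(1, 0), (1, 3), (1, 4), (1, 7), (3, 1), (3, 2), (3, 5), (3, 6), (4, 1), (4, 2), (4, 5), (4, 6), (6, 0), (6, 3), (6, 4), (6, 7)]
Unfold 4 (reflect across h@8): 32 holes -> [(1, 0), (1, 3), (1, 4), (1, 7), (3, 1), (3, 2), (3, 5), (3, 6), (4, 1), (4, 2), (4, 5), (4, 6), (6, 0), (6, 3), (6, 4), (6, 7), (9, 0), (9, 3), (9, 4), (9, 7), (11, 1), (11, 2), (11, 5), (11, 6), (12, 1), (12, 2), (12, 5), (12, 6), (14, 0), (14, 3), (14, 4), (14, 7)]
Unfold 5 (reflect across v@8): 64 holes -> [(1, 0), (1, 3), (1, 4), (1, 7), (1, 8), (1, 11), (1, 12), (1, 15), (3, 1), (3, 2), (3, 5), (3, 6), (3, 9), (3, 10), (3, 13), (3, 14), (4, 1), (4, 2), (4, 5), (4, 6), (4, 9), (4, 10), (4, 13), (4, 14), (6, 0), (6, 3), (6, 4), (6, 7), (6, 8), (6, 11), (6, 12), (6, 15), (9, 0), (9, 3), (9, 4), (9, 7), (9, 8), (9, 11), (9, 12), (9, 15), (11, 1), (11, 2), (11, 5), (11, 6), (11, 9), (11, 10), (11, 13), (11, 14), (12, 1), (12, 2), (12, 5), (12, 6), (12, 9), (12, 10), (12, 13), (12, 14), (14, 0), (14, 3), (14, 4), (14, 7), (14, 8), (14, 11), (14, 12), (14, 15)]
Holes: [(1, 0), (1, 3), (1, 4), (1, 7), (1, 8), (1, 11), (1, 12), (1, 15), (3, 1), (3, 2), (3, 5), (3, 6), (3, 9), (3, 10), (3, 13), (3, 14), (4, 1), (4, 2), (4, 5), (4, 6), (4, 9), (4, 10), (4, 13), (4, 14), (6, 0), (6, 3), (6, 4), (6, 7), (6, 8), (6, 11), (6, 12), (6, 15), (9, 0), (9, 3), (9, 4), (9, 7), (9, 8), (9, 11), (9, 12), (9, 15), (11, 1), (11, 2), (11, 5), (11, 6), (11, 9), (11, 10), (11, 13), (11, 14), (12, 1), (12, 2), (12, 5), (12, 6), (12, 9), (12, 10), (12, 13), (12, 14), (14, 0), (14, 3), (14, 4), (14, 7), (14, 8), (14, 11), (14, 12), (14, 15)]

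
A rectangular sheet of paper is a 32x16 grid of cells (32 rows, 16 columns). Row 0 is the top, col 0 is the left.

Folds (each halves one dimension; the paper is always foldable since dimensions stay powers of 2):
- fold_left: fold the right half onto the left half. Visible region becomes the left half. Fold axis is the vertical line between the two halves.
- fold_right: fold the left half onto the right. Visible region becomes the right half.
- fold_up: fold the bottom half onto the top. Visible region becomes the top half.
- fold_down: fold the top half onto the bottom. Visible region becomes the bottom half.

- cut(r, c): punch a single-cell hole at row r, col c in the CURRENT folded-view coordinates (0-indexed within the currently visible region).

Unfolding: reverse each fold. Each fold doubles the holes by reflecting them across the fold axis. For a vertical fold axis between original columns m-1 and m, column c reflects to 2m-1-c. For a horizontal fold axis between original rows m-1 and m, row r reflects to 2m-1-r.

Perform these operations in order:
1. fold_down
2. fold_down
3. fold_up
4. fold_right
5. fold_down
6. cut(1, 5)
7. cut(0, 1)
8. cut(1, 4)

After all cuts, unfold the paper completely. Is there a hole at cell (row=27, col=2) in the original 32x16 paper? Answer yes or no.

Answer: yes

Derivation:
Op 1 fold_down: fold axis h@16; visible region now rows[16,32) x cols[0,16) = 16x16
Op 2 fold_down: fold axis h@24; visible region now rows[24,32) x cols[0,16) = 8x16
Op 3 fold_up: fold axis h@28; visible region now rows[24,28) x cols[0,16) = 4x16
Op 4 fold_right: fold axis v@8; visible region now rows[24,28) x cols[8,16) = 4x8
Op 5 fold_down: fold axis h@26; visible region now rows[26,28) x cols[8,16) = 2x8
Op 6 cut(1, 5): punch at orig (27,13); cuts so far [(27, 13)]; region rows[26,28) x cols[8,16) = 2x8
Op 7 cut(0, 1): punch at orig (26,9); cuts so far [(26, 9), (27, 13)]; region rows[26,28) x cols[8,16) = 2x8
Op 8 cut(1, 4): punch at orig (27,12); cuts so far [(26, 9), (27, 12), (27, 13)]; region rows[26,28) x cols[8,16) = 2x8
Unfold 1 (reflect across h@26): 6 holes -> [(24, 12), (24, 13), (25, 9), (26, 9), (27, 12), (27, 13)]
Unfold 2 (reflect across v@8): 12 holes -> [(24, 2), (24, 3), (24, 12), (24, 13), (25, 6), (25, 9), (26, 6), (26, 9), (27, 2), (27, 3), (27, 12), (27, 13)]
Unfold 3 (reflect across h@28): 24 holes -> [(24, 2), (24, 3), (24, 12), (24, 13), (25, 6), (25, 9), (26, 6), (26, 9), (27, 2), (27, 3), (27, 12), (27, 13), (28, 2), (28, 3), (28, 12), (28, 13), (29, 6), (29, 9), (30, 6), (30, 9), (31, 2), (31, 3), (31, 12), (31, 13)]
Unfold 4 (reflect across h@24): 48 holes -> [(16, 2), (16, 3), (16, 12), (16, 13), (17, 6), (17, 9), (18, 6), (18, 9), (19, 2), (19, 3), (19, 12), (19, 13), (20, 2), (20, 3), (20, 12), (20, 13), (21, 6), (21, 9), (22, 6), (22, 9), (23, 2), (23, 3), (23, 12), (23, 13), (24, 2), (24, 3), (24, 12), (24, 13), (25, 6), (25, 9), (26, 6), (26, 9), (27, 2), (27, 3), (27, 12), (27, 13), (28, 2), (28, 3), (28, 12), (28, 13), (29, 6), (29, 9), (30, 6), (30, 9), (31, 2), (31, 3), (31, 12), (31, 13)]
Unfold 5 (reflect across h@16): 96 holes -> [(0, 2), (0, 3), (0, 12), (0, 13), (1, 6), (1, 9), (2, 6), (2, 9), (3, 2), (3, 3), (3, 12), (3, 13), (4, 2), (4, 3), (4, 12), (4, 13), (5, 6), (5, 9), (6, 6), (6, 9), (7, 2), (7, 3), (7, 12), (7, 13), (8, 2), (8, 3), (8, 12), (8, 13), (9, 6), (9, 9), (10, 6), (10, 9), (11, 2), (11, 3), (11, 12), (11, 13), (12, 2), (12, 3), (12, 12), (12, 13), (13, 6), (13, 9), (14, 6), (14, 9), (15, 2), (15, 3), (15, 12), (15, 13), (16, 2), (16, 3), (16, 12), (16, 13), (17, 6), (17, 9), (18, 6), (18, 9), (19, 2), (19, 3), (19, 12), (19, 13), (20, 2), (20, 3), (20, 12), (20, 13), (21, 6), (21, 9), (22, 6), (22, 9), (23, 2), (23, 3), (23, 12), (23, 13), (24, 2), (24, 3), (24, 12), (24, 13), (25, 6), (25, 9), (26, 6), (26, 9), (27, 2), (27, 3), (27, 12), (27, 13), (28, 2), (28, 3), (28, 12), (28, 13), (29, 6), (29, 9), (30, 6), (30, 9), (31, 2), (31, 3), (31, 12), (31, 13)]
Holes: [(0, 2), (0, 3), (0, 12), (0, 13), (1, 6), (1, 9), (2, 6), (2, 9), (3, 2), (3, 3), (3, 12), (3, 13), (4, 2), (4, 3), (4, 12), (4, 13), (5, 6), (5, 9), (6, 6), (6, 9), (7, 2), (7, 3), (7, 12), (7, 13), (8, 2), (8, 3), (8, 12), (8, 13), (9, 6), (9, 9), (10, 6), (10, 9), (11, 2), (11, 3), (11, 12), (11, 13), (12, 2), (12, 3), (12, 12), (12, 13), (13, 6), (13, 9), (14, 6), (14, 9), (15, 2), (15, 3), (15, 12), (15, 13), (16, 2), (16, 3), (16, 12), (16, 13), (17, 6), (17, 9), (18, 6), (18, 9), (19, 2), (19, 3), (19, 12), (19, 13), (20, 2), (20, 3), (20, 12), (20, 13), (21, 6), (21, 9), (22, 6), (22, 9), (23, 2), (23, 3), (23, 12), (23, 13), (24, 2), (24, 3), (24, 12), (24, 13), (25, 6), (25, 9), (26, 6), (26, 9), (27, 2), (27, 3), (27, 12), (27, 13), (28, 2), (28, 3), (28, 12), (28, 13), (29, 6), (29, 9), (30, 6), (30, 9), (31, 2), (31, 3), (31, 12), (31, 13)]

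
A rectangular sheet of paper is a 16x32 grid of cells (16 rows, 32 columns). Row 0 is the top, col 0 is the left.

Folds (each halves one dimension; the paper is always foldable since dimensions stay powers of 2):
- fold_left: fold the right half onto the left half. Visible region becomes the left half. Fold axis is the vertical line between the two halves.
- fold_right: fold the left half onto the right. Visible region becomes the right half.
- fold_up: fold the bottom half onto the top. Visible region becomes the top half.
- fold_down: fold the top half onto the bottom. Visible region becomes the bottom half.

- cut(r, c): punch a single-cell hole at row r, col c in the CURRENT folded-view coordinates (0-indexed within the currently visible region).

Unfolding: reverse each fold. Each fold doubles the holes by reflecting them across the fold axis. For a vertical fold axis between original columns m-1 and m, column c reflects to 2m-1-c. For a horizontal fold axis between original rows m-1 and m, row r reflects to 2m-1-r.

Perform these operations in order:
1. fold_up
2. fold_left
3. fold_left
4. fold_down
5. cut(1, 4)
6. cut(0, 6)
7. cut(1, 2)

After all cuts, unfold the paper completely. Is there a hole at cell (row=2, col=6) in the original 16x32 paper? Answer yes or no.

Op 1 fold_up: fold axis h@8; visible region now rows[0,8) x cols[0,32) = 8x32
Op 2 fold_left: fold axis v@16; visible region now rows[0,8) x cols[0,16) = 8x16
Op 3 fold_left: fold axis v@8; visible region now rows[0,8) x cols[0,8) = 8x8
Op 4 fold_down: fold axis h@4; visible region now rows[4,8) x cols[0,8) = 4x8
Op 5 cut(1, 4): punch at orig (5,4); cuts so far [(5, 4)]; region rows[4,8) x cols[0,8) = 4x8
Op 6 cut(0, 6): punch at orig (4,6); cuts so far [(4, 6), (5, 4)]; region rows[4,8) x cols[0,8) = 4x8
Op 7 cut(1, 2): punch at orig (5,2); cuts so far [(4, 6), (5, 2), (5, 4)]; region rows[4,8) x cols[0,8) = 4x8
Unfold 1 (reflect across h@4): 6 holes -> [(2, 2), (2, 4), (3, 6), (4, 6), (5, 2), (5, 4)]
Unfold 2 (reflect across v@8): 12 holes -> [(2, 2), (2, 4), (2, 11), (2, 13), (3, 6), (3, 9), (4, 6), (4, 9), (5, 2), (5, 4), (5, 11), (5, 13)]
Unfold 3 (reflect across v@16): 24 holes -> [(2, 2), (2, 4), (2, 11), (2, 13), (2, 18), (2, 20), (2, 27), (2, 29), (3, 6), (3, 9), (3, 22), (3, 25), (4, 6), (4, 9), (4, 22), (4, 25), (5, 2), (5, 4), (5, 11), (5, 13), (5, 18), (5, 20), (5, 27), (5, 29)]
Unfold 4 (reflect across h@8): 48 holes -> [(2, 2), (2, 4), (2, 11), (2, 13), (2, 18), (2, 20), (2, 27), (2, 29), (3, 6), (3, 9), (3, 22), (3, 25), (4, 6), (4, 9), (4, 22), (4, 25), (5, 2), (5, 4), (5, 11), (5, 13), (5, 18), (5, 20), (5, 27), (5, 29), (10, 2), (10, 4), (10, 11), (10, 13), (10, 18), (10, 20), (10, 27), (10, 29), (11, 6), (11, 9), (11, 22), (11, 25), (12, 6), (12, 9), (12, 22), (12, 25), (13, 2), (13, 4), (13, 11), (13, 13), (13, 18), (13, 20), (13, 27), (13, 29)]
Holes: [(2, 2), (2, 4), (2, 11), (2, 13), (2, 18), (2, 20), (2, 27), (2, 29), (3, 6), (3, 9), (3, 22), (3, 25), (4, 6), (4, 9), (4, 22), (4, 25), (5, 2), (5, 4), (5, 11), (5, 13), (5, 18), (5, 20), (5, 27), (5, 29), (10, 2), (10, 4), (10, 11), (10, 13), (10, 18), (10, 20), (10, 27), (10, 29), (11, 6), (11, 9), (11, 22), (11, 25), (12, 6), (12, 9), (12, 22), (12, 25), (13, 2), (13, 4), (13, 11), (13, 13), (13, 18), (13, 20), (13, 27), (13, 29)]

Answer: no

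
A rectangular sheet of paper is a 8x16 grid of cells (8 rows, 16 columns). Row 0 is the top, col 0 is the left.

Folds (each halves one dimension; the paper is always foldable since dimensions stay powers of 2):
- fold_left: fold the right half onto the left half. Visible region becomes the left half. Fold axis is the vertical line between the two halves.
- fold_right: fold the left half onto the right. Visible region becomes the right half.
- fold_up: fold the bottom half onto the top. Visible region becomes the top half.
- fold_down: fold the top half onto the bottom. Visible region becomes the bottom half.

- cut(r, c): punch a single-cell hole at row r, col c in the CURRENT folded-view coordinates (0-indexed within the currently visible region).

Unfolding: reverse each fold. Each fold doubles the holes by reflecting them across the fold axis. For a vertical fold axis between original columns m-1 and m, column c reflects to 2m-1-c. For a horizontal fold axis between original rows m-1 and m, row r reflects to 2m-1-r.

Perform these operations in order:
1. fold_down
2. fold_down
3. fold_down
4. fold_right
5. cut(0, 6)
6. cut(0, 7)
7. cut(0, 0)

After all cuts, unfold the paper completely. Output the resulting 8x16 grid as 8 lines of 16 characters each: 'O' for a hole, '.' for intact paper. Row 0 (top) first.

Op 1 fold_down: fold axis h@4; visible region now rows[4,8) x cols[0,16) = 4x16
Op 2 fold_down: fold axis h@6; visible region now rows[6,8) x cols[0,16) = 2x16
Op 3 fold_down: fold axis h@7; visible region now rows[7,8) x cols[0,16) = 1x16
Op 4 fold_right: fold axis v@8; visible region now rows[7,8) x cols[8,16) = 1x8
Op 5 cut(0, 6): punch at orig (7,14); cuts so far [(7, 14)]; region rows[7,8) x cols[8,16) = 1x8
Op 6 cut(0, 7): punch at orig (7,15); cuts so far [(7, 14), (7, 15)]; region rows[7,8) x cols[8,16) = 1x8
Op 7 cut(0, 0): punch at orig (7,8); cuts so far [(7, 8), (7, 14), (7, 15)]; region rows[7,8) x cols[8,16) = 1x8
Unfold 1 (reflect across v@8): 6 holes -> [(7, 0), (7, 1), (7, 7), (7, 8), (7, 14), (7, 15)]
Unfold 2 (reflect across h@7): 12 holes -> [(6, 0), (6, 1), (6, 7), (6, 8), (6, 14), (6, 15), (7, 0), (7, 1), (7, 7), (7, 8), (7, 14), (7, 15)]
Unfold 3 (reflect across h@6): 24 holes -> [(4, 0), (4, 1), (4, 7), (4, 8), (4, 14), (4, 15), (5, 0), (5, 1), (5, 7), (5, 8), (5, 14), (5, 15), (6, 0), (6, 1), (6, 7), (6, 8), (6, 14), (6, 15), (7, 0), (7, 1), (7, 7), (7, 8), (7, 14), (7, 15)]
Unfold 4 (reflect across h@4): 48 holes -> [(0, 0), (0, 1), (0, 7), (0, 8), (0, 14), (0, 15), (1, 0), (1, 1), (1, 7), (1, 8), (1, 14), (1, 15), (2, 0), (2, 1), (2, 7), (2, 8), (2, 14), (2, 15), (3, 0), (3, 1), (3, 7), (3, 8), (3, 14), (3, 15), (4, 0), (4, 1), (4, 7), (4, 8), (4, 14), (4, 15), (5, 0), (5, 1), (5, 7), (5, 8), (5, 14), (5, 15), (6, 0), (6, 1), (6, 7), (6, 8), (6, 14), (6, 15), (7, 0), (7, 1), (7, 7), (7, 8), (7, 14), (7, 15)]

Answer: OO.....OO.....OO
OO.....OO.....OO
OO.....OO.....OO
OO.....OO.....OO
OO.....OO.....OO
OO.....OO.....OO
OO.....OO.....OO
OO.....OO.....OO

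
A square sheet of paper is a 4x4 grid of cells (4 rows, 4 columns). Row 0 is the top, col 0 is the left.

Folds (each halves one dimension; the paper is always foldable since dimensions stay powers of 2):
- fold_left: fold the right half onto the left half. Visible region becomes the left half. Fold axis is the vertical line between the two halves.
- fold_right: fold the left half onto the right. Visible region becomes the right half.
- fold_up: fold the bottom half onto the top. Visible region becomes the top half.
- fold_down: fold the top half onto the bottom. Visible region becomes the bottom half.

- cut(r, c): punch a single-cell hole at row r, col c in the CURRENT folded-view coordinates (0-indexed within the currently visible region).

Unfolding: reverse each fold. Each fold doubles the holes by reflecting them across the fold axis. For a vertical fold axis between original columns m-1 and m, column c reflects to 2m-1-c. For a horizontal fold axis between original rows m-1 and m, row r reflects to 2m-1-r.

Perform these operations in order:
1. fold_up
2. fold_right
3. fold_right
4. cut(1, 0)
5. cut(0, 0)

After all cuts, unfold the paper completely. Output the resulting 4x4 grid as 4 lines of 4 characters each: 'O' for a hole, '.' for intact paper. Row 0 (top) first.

Op 1 fold_up: fold axis h@2; visible region now rows[0,2) x cols[0,4) = 2x4
Op 2 fold_right: fold axis v@2; visible region now rows[0,2) x cols[2,4) = 2x2
Op 3 fold_right: fold axis v@3; visible region now rows[0,2) x cols[3,4) = 2x1
Op 4 cut(1, 0): punch at orig (1,3); cuts so far [(1, 3)]; region rows[0,2) x cols[3,4) = 2x1
Op 5 cut(0, 0): punch at orig (0,3); cuts so far [(0, 3), (1, 3)]; region rows[0,2) x cols[3,4) = 2x1
Unfold 1 (reflect across v@3): 4 holes -> [(0, 2), (0, 3), (1, 2), (1, 3)]
Unfold 2 (reflect across v@2): 8 holes -> [(0, 0), (0, 1), (0, 2), (0, 3), (1, 0), (1, 1), (1, 2), (1, 3)]
Unfold 3 (reflect across h@2): 16 holes -> [(0, 0), (0, 1), (0, 2), (0, 3), (1, 0), (1, 1), (1, 2), (1, 3), (2, 0), (2, 1), (2, 2), (2, 3), (3, 0), (3, 1), (3, 2), (3, 3)]

Answer: OOOO
OOOO
OOOO
OOOO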